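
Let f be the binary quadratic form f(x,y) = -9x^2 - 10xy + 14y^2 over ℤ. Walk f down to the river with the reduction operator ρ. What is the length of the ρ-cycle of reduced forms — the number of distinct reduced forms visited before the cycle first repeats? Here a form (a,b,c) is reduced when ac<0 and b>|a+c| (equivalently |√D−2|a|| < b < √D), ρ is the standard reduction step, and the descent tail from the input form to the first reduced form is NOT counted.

D = 604, ⌊√D⌋ = 24
descent: ρ → (14,10,-9)  [lands on river]
river: ρ → (-9,8,15)
river: ρ → (15,22,-2)
river: ρ → (-2,22,15)
river: ρ → (15,8,-9)
river: ρ → (-9,10,14)
river: ρ → (14,18,-5)
river: ρ → (-5,22,6)
river: ρ → (6,14,-17)
river: ρ → (-17,20,3)
river: ρ → (3,22,-10)
river: ρ → (-10,18,7)
river: ρ → (7,24,-1)
river: ρ → (-1,24,7)
river: ρ → (7,18,-10)
river: ρ → (-10,22,3)
river: ρ → (3,20,-17)
river: ρ → (-17,14,6)
river: ρ → (6,22,-5)
river: ρ → (-5,18,14)
ρ-cycle length = 20 (tail of 1 descent step not counted)

20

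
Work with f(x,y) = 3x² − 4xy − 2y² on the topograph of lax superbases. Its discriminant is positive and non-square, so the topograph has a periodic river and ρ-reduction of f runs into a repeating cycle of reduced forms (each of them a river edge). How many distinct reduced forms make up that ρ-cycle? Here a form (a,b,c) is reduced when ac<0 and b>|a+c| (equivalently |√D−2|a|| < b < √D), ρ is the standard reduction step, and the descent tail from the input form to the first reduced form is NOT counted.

D = 40, ⌊√D⌋ = 6
descent: ρ → (-2,4,3)  [lands on river]
river: ρ → (3,2,-3)
river: ρ → (-3,4,2)
river: ρ → (2,4,-3)
river: ρ → (-3,2,3)
river: ρ → (3,4,-2)
ρ-cycle length = 6 (tail of 1 descent step not counted)

6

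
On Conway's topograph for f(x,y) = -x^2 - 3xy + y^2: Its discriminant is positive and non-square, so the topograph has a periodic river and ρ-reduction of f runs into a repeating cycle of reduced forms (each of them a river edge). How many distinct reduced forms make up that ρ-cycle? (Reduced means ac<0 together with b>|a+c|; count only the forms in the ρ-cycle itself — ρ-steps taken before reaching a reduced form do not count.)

D = 13, ⌊√D⌋ = 3
descent: ρ → (1,3,-1)  [lands on river]
river: ρ → (-1,3,1)
ρ-cycle length = 2 (tail of 1 descent step not counted)

2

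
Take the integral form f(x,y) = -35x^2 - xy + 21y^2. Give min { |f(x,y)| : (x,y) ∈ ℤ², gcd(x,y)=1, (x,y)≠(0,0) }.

descent: ρ → (21,43,-13)  [lands on river]
river: ρ → (-13,35,33)
river: ρ → (33,31,-15)
river: ρ → (-15,29,35)
river: ρ → (35,41,-9)
river: ρ → (-9,49,15)
river: ρ → (15,41,-21)
river: ρ → (-21,43,13)
river: ρ → (13,35,-33)
river: ρ → (-33,31,15)
river: ρ → (15,29,-35)
river: ρ → (-35,41,9)
river: ρ → (9,49,-15)
river: ρ → (-15,41,21)
closes: descent 1, river 14
min |a| on river = 9

9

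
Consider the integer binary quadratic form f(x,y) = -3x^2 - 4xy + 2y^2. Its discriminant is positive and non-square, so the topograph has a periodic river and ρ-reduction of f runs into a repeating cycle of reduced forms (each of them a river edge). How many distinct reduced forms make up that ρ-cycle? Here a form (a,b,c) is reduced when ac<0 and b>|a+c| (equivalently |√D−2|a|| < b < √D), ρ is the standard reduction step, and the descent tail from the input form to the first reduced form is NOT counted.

D = 40, ⌊√D⌋ = 6
descent: ρ → (2,4,-3)  [lands on river]
river: ρ → (-3,2,3)
river: ρ → (3,4,-2)
river: ρ → (-2,4,3)
river: ρ → (3,2,-3)
river: ρ → (-3,4,2)
ρ-cycle length = 6 (tail of 1 descent step not counted)

6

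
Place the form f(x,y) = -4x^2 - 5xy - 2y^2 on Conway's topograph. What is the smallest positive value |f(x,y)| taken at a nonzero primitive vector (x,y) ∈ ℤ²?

translate: b→-3 (≡5 mod 8), so (4,5,2)→(4,-3,1)
flip: (4,-3,1)→(1,3,4)
translate: b→1 (≡3 mod 2), so (1,3,4)→(1,1,2)
reduced (well bottom): (1,1,2) with a≤c, −a<b≤a
well minimum |f| = |-1| = 1 (negative-definite)

1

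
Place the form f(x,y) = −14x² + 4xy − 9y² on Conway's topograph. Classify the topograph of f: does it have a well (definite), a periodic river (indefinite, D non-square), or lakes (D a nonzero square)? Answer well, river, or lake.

D = b²−4ac = 4² − 4·(-14)·(-9) = -488
D < 0 ⇒ definite ⇒ every region one sign ⇒ single well

well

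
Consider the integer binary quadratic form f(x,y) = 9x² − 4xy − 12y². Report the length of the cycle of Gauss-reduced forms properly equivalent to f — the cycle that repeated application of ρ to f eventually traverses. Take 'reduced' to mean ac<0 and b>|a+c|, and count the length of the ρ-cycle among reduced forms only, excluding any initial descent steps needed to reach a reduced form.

D = 448, ⌊√D⌋ = 21
descent: ρ → (-12,4,9)  [lands on river]
river: ρ → (9,14,-7)
river: ρ → (-7,14,9)
river: ρ → (9,4,-12)
river: ρ → (-12,20,1)
river: ρ → (1,20,-12)
ρ-cycle length = 6 (tail of 1 descent step not counted)

6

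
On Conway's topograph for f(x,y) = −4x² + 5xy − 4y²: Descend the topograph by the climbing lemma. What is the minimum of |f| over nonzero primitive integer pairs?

translate: b→3 (≡-5 mod 8), so (4,-5,4)→(4,3,3)
flip: (4,3,3)→(3,-3,4)
translate: b→3 (≡-3 mod 6), so (3,-3,4)→(3,3,4)
reduced (well bottom): (3,3,4) with a≤c, −a<b≤a
well minimum |f| = |-3| = 3 (negative-definite)

3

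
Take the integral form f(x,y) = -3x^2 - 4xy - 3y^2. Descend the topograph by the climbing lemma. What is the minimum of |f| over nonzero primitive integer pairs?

translate: b→-2 (≡4 mod 6), so (3,4,3)→(3,-2,2)
flip: (3,-2,2)→(2,2,3)
reduced (well bottom): (2,2,3) with a≤c, −a<b≤a
well minimum |f| = |-2| = 2 (negative-definite)

2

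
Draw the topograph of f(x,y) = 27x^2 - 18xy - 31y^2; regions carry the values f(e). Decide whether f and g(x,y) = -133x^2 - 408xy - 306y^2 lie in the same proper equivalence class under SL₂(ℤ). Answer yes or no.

D₁ = 3672, D₂ = 3672
river cycle of f (length 16): (-31, 18, 27), (27, 36, -22), (-22, 52, 11), (11, 58, -7), (-7, 54, 27), (27, 54, -7), (-7, 58, 11), (11, 52, -22), (-22, 36, 27), (27, 18, -31), … (6 more)
river cycle of g (length 16): (-31, 18, 27), (27, 36, -22), (-22, 52, 11), (11, 58, -7), (-7, 54, 27), (27, 54, -7), (-7, 58, 11), (11, 52, -22), (-22, 36, 27), (27, 18, -31), … (6 more)
cycles coincide ⇒ equivalent

yes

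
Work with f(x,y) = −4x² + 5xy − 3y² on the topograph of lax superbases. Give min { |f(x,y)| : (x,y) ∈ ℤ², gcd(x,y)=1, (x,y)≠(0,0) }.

translate: b→3 (≡-5 mod 8), so (4,-5,3)→(4,3,2)
flip: (4,3,2)→(2,-3,4)
translate: b→1 (≡-3 mod 4), so (2,-3,4)→(2,1,3)
reduced (well bottom): (2,1,3) with a≤c, −a<b≤a
well minimum |f| = |-2| = 2 (negative-definite)

2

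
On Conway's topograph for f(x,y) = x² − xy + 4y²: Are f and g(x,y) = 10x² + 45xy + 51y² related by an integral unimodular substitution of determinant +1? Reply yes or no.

D₁ = -15, D₂ = -15
f: translate: b→1 (≡-1 mod 2), so (1,-1,4)→(1,1,4)
f: reduced (well bottom): (1,1,4) with a≤c, −a<b≤a
g: translate: b→5 (≡45 mod 20), so (10,45,51)→(10,5,1)
g: flip: (10,5,1)→(1,-5,10)
g: translate: b→1 (≡-5 mod 2), so (1,-5,10)→(1,1,4)
g: reduced (well bottom): (1,1,4) with a≤c, −a<b≤a
reduced forms (1, 1, 4) vs (1, 1, 4) ⇒ equivalent

yes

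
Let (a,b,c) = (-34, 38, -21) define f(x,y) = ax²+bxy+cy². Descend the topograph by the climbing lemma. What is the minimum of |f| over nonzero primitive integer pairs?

translate: b→30 (≡-38 mod 68), so (34,-38,21)→(34,30,17)
flip: (34,30,17)→(17,-30,34)
translate: b→4 (≡-30 mod 34), so (17,-30,34)→(17,4,21)
reduced (well bottom): (17,4,21) with a≤c, −a<b≤a
well minimum |f| = |-17| = 17 (negative-definite)

17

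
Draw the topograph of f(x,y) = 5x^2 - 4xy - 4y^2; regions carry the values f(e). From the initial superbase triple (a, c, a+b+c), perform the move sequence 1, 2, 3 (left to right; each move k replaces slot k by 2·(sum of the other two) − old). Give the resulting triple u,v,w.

start (5,-4,-3) = (f(1,0),f(0,1),f(1,1))
replace slot 1: 2·((-4)+(-3)) − 5 = -19 → (-19,-4,-3)
replace slot 2: 2·((-19)+(-3)) − (-4) = -40 → (-19,-40,-3)
replace slot 3: 2·((-19)+(-40)) − (-3) = -115 → (-19,-40,-115)

-19,-40,-115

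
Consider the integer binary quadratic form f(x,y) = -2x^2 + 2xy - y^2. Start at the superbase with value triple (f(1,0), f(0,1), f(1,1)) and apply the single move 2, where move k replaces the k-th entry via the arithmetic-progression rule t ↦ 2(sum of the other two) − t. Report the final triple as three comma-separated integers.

start (-2,-1,-1) = (f(1,0),f(0,1),f(1,1))
replace slot 2: 2·((-2)+(-1)) − (-1) = -5 → (-2,-5,-1)

-2,-5,-1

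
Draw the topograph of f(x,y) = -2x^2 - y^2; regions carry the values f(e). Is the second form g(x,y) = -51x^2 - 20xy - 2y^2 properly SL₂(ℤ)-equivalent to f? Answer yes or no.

D₁ = -8, D₂ = -8
f is negative-definite; reduce −f:
−f: flip: (2,0,1)→(1,0,2)
−f: reduced (well bottom): (1,0,2) with a≤c, −a<b≤a
flip sign back: reduced form of f is (-1,0,-2)
g is negative-definite; reduce −g:
−g: flip: (51,20,2)→(2,-20,51)
−g: translate: b→0 (≡-20 mod 4), so (2,-20,51)→(2,0,1)
−g: flip: (2,0,1)→(1,0,2)
−g: reduced (well bottom): (1,0,2) with a≤c, −a<b≤a
flip sign back: reduced form of g is (-1,0,-2)
reduced forms (-1, 0, -2) vs (-1, 0, -2) ⇒ equivalent

yes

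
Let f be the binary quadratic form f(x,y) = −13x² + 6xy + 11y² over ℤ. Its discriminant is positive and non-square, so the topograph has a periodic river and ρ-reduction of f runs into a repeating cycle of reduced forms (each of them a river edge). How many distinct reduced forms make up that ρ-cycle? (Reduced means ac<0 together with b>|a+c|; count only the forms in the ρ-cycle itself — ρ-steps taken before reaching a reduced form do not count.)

D = 608, ⌊√D⌋ = 24
river: ρ → (11,16,-8)
river: ρ → (-8,16,11)
river: ρ → (11,6,-13)
river: ρ → (-13,20,4)
river: ρ → (4,20,-13)
river: ρ → (-13,6,11)
ρ-cycle length = 6 (tail of 0 descent steps not counted)

6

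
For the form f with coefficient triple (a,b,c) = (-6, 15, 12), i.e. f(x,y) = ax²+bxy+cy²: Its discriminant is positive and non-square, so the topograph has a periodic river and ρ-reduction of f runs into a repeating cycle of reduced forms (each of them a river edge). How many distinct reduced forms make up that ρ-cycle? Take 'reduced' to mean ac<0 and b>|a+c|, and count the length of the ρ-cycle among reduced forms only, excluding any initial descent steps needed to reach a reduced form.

D = 513, ⌊√D⌋ = 22
river: ρ → (12,9,-9)
river: ρ → (-9,9,12)
river: ρ → (12,15,-6)
river: ρ → (-6,21,3)
river: ρ → (3,21,-6)
river: ρ → (-6,15,12)
ρ-cycle length = 6 (tail of 0 descent steps not counted)

6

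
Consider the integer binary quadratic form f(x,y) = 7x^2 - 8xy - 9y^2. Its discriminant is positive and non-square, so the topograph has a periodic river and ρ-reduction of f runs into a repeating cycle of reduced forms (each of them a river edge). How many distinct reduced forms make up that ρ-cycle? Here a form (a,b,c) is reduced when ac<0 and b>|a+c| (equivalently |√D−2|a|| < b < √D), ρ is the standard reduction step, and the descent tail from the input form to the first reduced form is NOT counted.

D = 316, ⌊√D⌋ = 17
descent: ρ → (-9,8,7)  [lands on river]
river: ρ → (7,6,-10)
river: ρ → (-10,14,3)
river: ρ → (3,16,-5)
river: ρ → (-5,14,6)
river: ρ → (6,10,-9)
ρ-cycle length = 6 (tail of 1 descent step not counted)

6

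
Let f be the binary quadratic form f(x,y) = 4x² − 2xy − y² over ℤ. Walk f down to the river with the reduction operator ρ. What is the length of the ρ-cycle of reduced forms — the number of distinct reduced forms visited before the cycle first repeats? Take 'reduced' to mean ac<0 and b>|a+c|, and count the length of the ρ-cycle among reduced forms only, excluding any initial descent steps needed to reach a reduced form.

D = 20, ⌊√D⌋ = 4
descent: ρ → (-1,4,1)  [lands on river]
river: ρ → (1,4,-1)
ρ-cycle length = 2 (tail of 1 descent step not counted)

2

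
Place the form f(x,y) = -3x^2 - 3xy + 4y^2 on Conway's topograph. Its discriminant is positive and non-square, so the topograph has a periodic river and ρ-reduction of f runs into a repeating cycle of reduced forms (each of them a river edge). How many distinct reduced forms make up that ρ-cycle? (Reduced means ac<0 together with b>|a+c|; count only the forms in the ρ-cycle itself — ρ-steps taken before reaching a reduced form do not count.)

D = 57, ⌊√D⌋ = 7
descent: ρ → (4,3,-3)  [lands on river]
river: ρ → (-3,3,4)
river: ρ → (4,5,-2)
river: ρ → (-2,7,1)
river: ρ → (1,7,-2)
river: ρ → (-2,5,4)
ρ-cycle length = 6 (tail of 1 descent step not counted)

6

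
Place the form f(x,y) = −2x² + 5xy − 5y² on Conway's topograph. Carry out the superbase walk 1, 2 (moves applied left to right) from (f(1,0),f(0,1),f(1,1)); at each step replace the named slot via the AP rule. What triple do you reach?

start (-2,-5,-2) = (f(1,0),f(0,1),f(1,1))
replace slot 1: 2·((-5)+(-2)) − (-2) = -12 → (-12,-5,-2)
replace slot 2: 2·((-12)+(-2)) − (-5) = -23 → (-12,-23,-2)

-12,-23,-2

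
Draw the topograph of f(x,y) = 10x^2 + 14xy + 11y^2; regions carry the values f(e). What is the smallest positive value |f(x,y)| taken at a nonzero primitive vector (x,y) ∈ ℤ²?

translate: b→-6 (≡14 mod 20), so (10,14,11)→(10,-6,7)
flip: (10,-6,7)→(7,6,10)
reduced (well bottom): (7,6,10) with a≤c, −a<b≤a
well minimum = a = 7

7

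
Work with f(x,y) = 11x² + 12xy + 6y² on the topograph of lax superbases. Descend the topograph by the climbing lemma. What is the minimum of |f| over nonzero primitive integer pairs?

translate: b→-10 (≡12 mod 22), so (11,12,6)→(11,-10,5)
flip: (11,-10,5)→(5,10,11)
translate: b→0 (≡10 mod 10), so (5,10,11)→(5,0,6)
reduced (well bottom): (5,0,6) with a≤c, −a<b≤a
well minimum = a = 5

5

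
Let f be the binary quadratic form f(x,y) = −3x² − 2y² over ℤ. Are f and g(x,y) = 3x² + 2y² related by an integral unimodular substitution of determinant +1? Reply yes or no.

D₁ = -24, D₂ = -24
f is negative-definite; reduce −f:
−f: flip: (3,0,2)→(2,0,3)
−f: reduced (well bottom): (2,0,3) with a≤c, −a<b≤a
flip sign back: reduced form of f is (-2,0,-3)
g: flip: (3,0,2)→(2,0,3)
g: reduced (well bottom): (2,0,3) with a≤c, −a<b≤a
reduced forms (-2, 0, -3) vs (2, 0, 3) ⇒ inequivalent

no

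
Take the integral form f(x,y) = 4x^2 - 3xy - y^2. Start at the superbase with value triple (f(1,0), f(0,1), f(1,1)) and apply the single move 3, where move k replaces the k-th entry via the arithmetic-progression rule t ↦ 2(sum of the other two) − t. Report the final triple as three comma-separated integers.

start (4,-1,0) = (f(1,0),f(0,1),f(1,1))
replace slot 3: 2·(4+(-1)) − 0 = 6 → (4,-1,6)

4,-1,6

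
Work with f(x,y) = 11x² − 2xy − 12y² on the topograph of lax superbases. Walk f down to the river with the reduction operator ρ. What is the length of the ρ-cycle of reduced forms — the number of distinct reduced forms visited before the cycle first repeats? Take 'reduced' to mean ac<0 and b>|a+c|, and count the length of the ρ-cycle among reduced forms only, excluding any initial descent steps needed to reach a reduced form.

D = 532, ⌊√D⌋ = 23
descent: ρ → (-12,2,11)  [lands on river]
river: ρ → (11,20,-3)
river: ρ → (-3,22,4)
river: ρ → (4,18,-13)
river: ρ → (-13,8,9)
river: ρ → (9,10,-12)
river: ρ → (-12,14,7)
river: ρ → (7,14,-12)
river: ρ → (-12,10,9)
river: ρ → (9,8,-13)
river: ρ → (-13,18,4)
river: ρ → (4,22,-3)
river: ρ → (-3,20,11)
river: ρ → (11,2,-12)
river: ρ → (-12,22,1)
river: ρ → (1,22,-12)
ρ-cycle length = 16 (tail of 1 descent step not counted)

16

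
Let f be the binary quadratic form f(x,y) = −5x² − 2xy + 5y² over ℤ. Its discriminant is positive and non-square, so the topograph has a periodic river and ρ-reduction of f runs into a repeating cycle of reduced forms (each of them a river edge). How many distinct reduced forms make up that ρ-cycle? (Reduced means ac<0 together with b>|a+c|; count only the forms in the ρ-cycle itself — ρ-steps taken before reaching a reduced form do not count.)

D = 104, ⌊√D⌋ = 10
descent: ρ → (5,2,-5)  [lands on river]
river: ρ → (-5,8,2)
river: ρ → (2,8,-5)
river: ρ → (-5,2,5)
river: ρ → (5,8,-2)
river: ρ → (-2,8,5)
ρ-cycle length = 6 (tail of 1 descent step not counted)

6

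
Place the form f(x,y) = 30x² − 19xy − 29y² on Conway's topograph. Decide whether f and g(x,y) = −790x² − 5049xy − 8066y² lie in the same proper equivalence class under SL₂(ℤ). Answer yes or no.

D₁ = 3841, D₂ = 3841
river cycle of f (length 82): (-29, 19, 30), (30, 41, -18), (-18, 31, 40), (40, 49, -9), (-9, 59, 10), (10, 61, -3), (-3, 59, 30), (30, 61, -1), (-1, 61, 30), (30, 59, -3), … (72 more)
river cycle of g (length 82): (-29, 19, 30), (30, 41, -18), (-18, 31, 40), (40, 49, -9), (-9, 59, 10), (10, 61, -3), (-3, 59, 30), (30, 61, -1), (-1, 61, 30), (30, 59, -3), … (72 more)
cycles coincide ⇒ equivalent

yes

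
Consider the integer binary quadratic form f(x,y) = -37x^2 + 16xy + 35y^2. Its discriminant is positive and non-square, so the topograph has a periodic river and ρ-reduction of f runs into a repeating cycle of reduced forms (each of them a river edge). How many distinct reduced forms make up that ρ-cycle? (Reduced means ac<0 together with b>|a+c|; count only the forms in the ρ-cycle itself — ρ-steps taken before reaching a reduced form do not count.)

D = 5436, ⌊√D⌋ = 73
river: ρ → (35,54,-18)
river: ρ → (-18,54,35)
river: ρ → (35,16,-37)
river: ρ → (-37,58,14)
river: ρ → (14,54,-45)
river: ρ → (-45,36,23)
river: ρ → (23,56,-25)
river: ρ → (-25,44,35)
river: ρ → (35,26,-34)
river: ρ → (-34,42,27)
river: ρ → (27,66,-10)
river: ρ → (-10,54,63)
river: ρ → (63,72,-1)
river: ρ → (-1,72,63)
river: ρ → (63,54,-10)
river: ρ → (-10,66,27)
river: ρ → (27,42,-34)
river: ρ → (-34,26,35)
river: ρ → (35,44,-25)
river: ρ → (-25,56,23)
river: ρ → (23,36,-45)
river: ρ → (-45,54,14)
river: ρ → (14,58,-37)
river: ρ → (-37,16,35)
ρ-cycle length = 24 (tail of 0 descent steps not counted)

24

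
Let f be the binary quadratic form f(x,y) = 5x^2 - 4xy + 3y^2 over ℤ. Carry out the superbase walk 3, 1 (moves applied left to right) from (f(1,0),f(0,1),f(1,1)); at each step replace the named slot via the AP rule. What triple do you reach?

start (5,3,4) = (f(1,0),f(0,1),f(1,1))
replace slot 3: 2·(5+3) − 4 = 12 → (5,3,12)
replace slot 1: 2·(3+12) − 5 = 25 → (25,3,12)

25,3,12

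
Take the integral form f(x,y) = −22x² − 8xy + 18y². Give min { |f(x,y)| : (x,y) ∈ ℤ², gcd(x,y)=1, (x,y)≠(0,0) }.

descent: ρ → (18,8,-22)  [lands on river]
river: ρ → (-22,36,4)
river: ρ → (4,36,-22)
river: ρ → (-22,8,18)
river: ρ → (18,28,-12)
river: ρ → (-12,20,26)
river: ρ → (26,32,-6)
river: ρ → (-6,40,2)
river: ρ → (2,40,-6)
river: ρ → (-6,32,26)
river: ρ → (26,20,-12)
river: ρ → (-12,28,18)
closes: descent 1, river 12
min |a| on river = 2

2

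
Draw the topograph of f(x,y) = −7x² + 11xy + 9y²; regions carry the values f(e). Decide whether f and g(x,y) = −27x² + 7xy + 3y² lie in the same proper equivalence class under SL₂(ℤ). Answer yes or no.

D₁ = 373, D₂ = 373
river cycle of f (length 14): (9, 7, -9), (-9, 11, 7), (7, 17, -3), (-3, 19, 1), (1, 19, -3), (-3, 17, 7), (7, 11, -9), (-9, 7, 9), (9, 11, -7), (-7, 17, 3), … (4 more)
river cycle of g (length 14): (3, 17, -7), (-7, 11, 9), (9, 7, -9), (-9, 11, 7), (7, 17, -3), (-3, 19, 1), (1, 19, -3), (-3, 17, 7), (7, 11, -9), (-9, 7, 9), … (4 more)
cycles coincide ⇒ equivalent

yes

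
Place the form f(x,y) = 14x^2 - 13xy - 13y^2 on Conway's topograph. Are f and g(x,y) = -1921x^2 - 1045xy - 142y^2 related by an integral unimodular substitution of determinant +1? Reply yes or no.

D₁ = 897, D₂ = 897
river cycle of f (length 10): (-13, 13, 14), (14, 15, -12), (-12, 9, 17), (17, 25, -4), (-4, 23, 23), (23, 23, -4), (-4, 25, 17), (17, 9, -12), (-12, 15, 14), (14, 13, -13)
river cycle of g (length 10): (-13, 13, 14), (14, 15, -12), (-12, 9, 17), (17, 25, -4), (-4, 23, 23), (23, 23, -4), (-4, 25, 17), (17, 9, -12), (-12, 15, 14), (14, 13, -13)
cycles coincide ⇒ equivalent

yes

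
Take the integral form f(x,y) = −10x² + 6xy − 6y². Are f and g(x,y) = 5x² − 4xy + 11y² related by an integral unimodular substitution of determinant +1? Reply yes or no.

D₁ = -204, D₂ = -204
f is negative-definite; reduce −f:
−f: flip: (10,-6,6)→(6,6,10)
−f: reduced (well bottom): (6,6,10) with a≤c, −a<b≤a
flip sign back: reduced form of f is (-6,-6,-10)
g: reduced (well bottom): (5,-4,11) with a≤c, −a<b≤a
reduced forms (-6, -6, -10) vs (5, -4, 11) ⇒ inequivalent

no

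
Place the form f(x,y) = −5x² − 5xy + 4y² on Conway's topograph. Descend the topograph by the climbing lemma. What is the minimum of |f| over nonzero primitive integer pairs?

descent: ρ → (4,5,-5)  [lands on river]
river: ρ → (-5,5,4)
river: ρ → (4,3,-6)
river: ρ → (-6,9,1)
river: ρ → (1,9,-6)
river: ρ → (-6,3,4)
closes: descent 1, river 6
min |a| on river = 1

1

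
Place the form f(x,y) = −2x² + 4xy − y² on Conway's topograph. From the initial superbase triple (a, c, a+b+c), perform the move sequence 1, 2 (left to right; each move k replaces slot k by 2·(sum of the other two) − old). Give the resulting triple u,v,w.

start (-2,-1,1) = (f(1,0),f(0,1),f(1,1))
replace slot 1: 2·((-1)+1) − (-2) = 2 → (2,-1,1)
replace slot 2: 2·(2+1) − (-1) = 7 → (2,7,1)

2,7,1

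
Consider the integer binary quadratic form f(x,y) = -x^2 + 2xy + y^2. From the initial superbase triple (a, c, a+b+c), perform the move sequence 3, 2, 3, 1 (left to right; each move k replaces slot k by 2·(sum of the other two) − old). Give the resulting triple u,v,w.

start (-1,1,2) = (f(1,0),f(0,1),f(1,1))
replace slot 3: 2·((-1)+1) − 2 = -2 → (-1,1,-2)
replace slot 2: 2·((-1)+(-2)) − 1 = -7 → (-1,-7,-2)
replace slot 3: 2·((-1)+(-7)) − (-2) = -14 → (-1,-7,-14)
replace slot 1: 2·((-7)+(-14)) − (-1) = -41 → (-41,-7,-14)

-41,-7,-14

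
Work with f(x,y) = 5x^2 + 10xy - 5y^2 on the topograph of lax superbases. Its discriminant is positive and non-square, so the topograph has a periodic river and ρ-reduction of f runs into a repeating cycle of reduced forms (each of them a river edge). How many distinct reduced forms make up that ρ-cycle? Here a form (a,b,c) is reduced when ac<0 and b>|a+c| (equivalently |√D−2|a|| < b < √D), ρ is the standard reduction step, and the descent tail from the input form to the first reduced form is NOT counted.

D = 200, ⌊√D⌋ = 14
river: ρ → (-5,10,5)
river: ρ → (5,10,-5)
ρ-cycle length = 2 (tail of 0 descent steps not counted)

2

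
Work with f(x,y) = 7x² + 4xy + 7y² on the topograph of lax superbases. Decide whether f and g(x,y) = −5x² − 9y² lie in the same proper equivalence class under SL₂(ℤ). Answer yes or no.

D₁ = -180, D₂ = -180
f: reduced (well bottom): (7,4,7) with a≤c, −a<b≤a
g is negative-definite; reduce −g:
−g: reduced (well bottom): (5,0,9) with a≤c, −a<b≤a
flip sign back: reduced form of g is (-5,0,-9)
reduced forms (7, 4, 7) vs (-5, 0, -9) ⇒ inequivalent

no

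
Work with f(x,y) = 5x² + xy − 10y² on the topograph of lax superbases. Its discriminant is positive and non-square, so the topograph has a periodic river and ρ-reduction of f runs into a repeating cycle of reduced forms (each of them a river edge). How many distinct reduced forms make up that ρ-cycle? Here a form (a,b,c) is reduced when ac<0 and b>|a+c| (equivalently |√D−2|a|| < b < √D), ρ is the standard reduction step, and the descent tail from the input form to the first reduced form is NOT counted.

D = 201, ⌊√D⌋ = 14
descent: ρ → (-10,-1,5)
descent: ρ → (5,11,-4)  [lands on river]
river: ρ → (-4,13,2)
river: ρ → (2,11,-10)
river: ρ → (-10,9,3)
river: ρ → (3,9,-10)
river: ρ → (-10,11,2)
river: ρ → (2,13,-4)
river: ρ → (-4,11,5)
river: ρ → (5,9,-6)
river: ρ → (-6,3,8)
river: ρ → (8,13,-1)
river: ρ → (-1,13,8)
river: ρ → (8,3,-6)
river: ρ → (-6,9,5)
ρ-cycle length = 14 (tail of 2 descent steps not counted)

14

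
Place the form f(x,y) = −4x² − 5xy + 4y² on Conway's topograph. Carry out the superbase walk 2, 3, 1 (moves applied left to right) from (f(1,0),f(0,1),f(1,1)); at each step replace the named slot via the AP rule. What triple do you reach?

start (-4,4,-5) = (f(1,0),f(0,1),f(1,1))
replace slot 2: 2·((-4)+(-5)) − 4 = -22 → (-4,-22,-5)
replace slot 3: 2·((-4)+(-22)) − (-5) = -47 → (-4,-22,-47)
replace slot 1: 2·((-22)+(-47)) − (-4) = -134 → (-134,-22,-47)

-134,-22,-47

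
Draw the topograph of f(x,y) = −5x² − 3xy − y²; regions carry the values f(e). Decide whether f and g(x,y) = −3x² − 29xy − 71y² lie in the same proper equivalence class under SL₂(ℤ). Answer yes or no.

D₁ = -11, D₂ = -11
f is negative-definite; reduce −f:
−f: flip: (5,3,1)→(1,-3,5)
−f: translate: b→1 (≡-3 mod 2), so (1,-3,5)→(1,1,3)
−f: reduced (well bottom): (1,1,3) with a≤c, −a<b≤a
flip sign back: reduced form of f is (-1,-1,-3)
g is negative-definite; reduce −g:
−g: translate: b→-1 (≡29 mod 6), so (3,29,71)→(3,-1,1)
−g: flip: (3,-1,1)→(1,1,3)
−g: reduced (well bottom): (1,1,3) with a≤c, −a<b≤a
flip sign back: reduced form of g is (-1,-1,-3)
reduced forms (-1, -1, -3) vs (-1, -1, -3) ⇒ equivalent

yes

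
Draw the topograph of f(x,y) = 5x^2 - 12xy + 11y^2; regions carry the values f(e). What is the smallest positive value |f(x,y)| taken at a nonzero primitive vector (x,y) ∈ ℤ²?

translate: b→-2 (≡-12 mod 10), so (5,-12,11)→(5,-2,4)
flip: (5,-2,4)→(4,2,5)
reduced (well bottom): (4,2,5) with a≤c, −a<b≤a
well minimum = a = 4

4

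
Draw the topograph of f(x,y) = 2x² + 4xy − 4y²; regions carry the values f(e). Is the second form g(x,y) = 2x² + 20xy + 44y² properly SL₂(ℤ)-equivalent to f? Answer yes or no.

D₁ = 48, D₂ = 48
river cycle of f (length 2): (-4, 4, 2), (2, 4, -4)
river cycle of g (length 2): (2, 4, -4), (-4, 4, 2)
cycles coincide ⇒ equivalent

yes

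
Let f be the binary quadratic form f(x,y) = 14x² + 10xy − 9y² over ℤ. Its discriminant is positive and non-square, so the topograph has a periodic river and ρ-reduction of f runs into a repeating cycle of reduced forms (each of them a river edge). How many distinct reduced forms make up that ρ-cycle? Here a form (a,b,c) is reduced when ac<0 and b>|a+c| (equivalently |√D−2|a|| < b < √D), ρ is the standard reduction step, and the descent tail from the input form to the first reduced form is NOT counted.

D = 604, ⌊√D⌋ = 24
river: ρ → (-9,8,15)
river: ρ → (15,22,-2)
river: ρ → (-2,22,15)
river: ρ → (15,8,-9)
river: ρ → (-9,10,14)
river: ρ → (14,18,-5)
river: ρ → (-5,22,6)
river: ρ → (6,14,-17)
river: ρ → (-17,20,3)
river: ρ → (3,22,-10)
river: ρ → (-10,18,7)
river: ρ → (7,24,-1)
river: ρ → (-1,24,7)
river: ρ → (7,18,-10)
river: ρ → (-10,22,3)
river: ρ → (3,20,-17)
river: ρ → (-17,14,6)
river: ρ → (6,22,-5)
river: ρ → (-5,18,14)
river: ρ → (14,10,-9)
ρ-cycle length = 20 (tail of 0 descent steps not counted)

20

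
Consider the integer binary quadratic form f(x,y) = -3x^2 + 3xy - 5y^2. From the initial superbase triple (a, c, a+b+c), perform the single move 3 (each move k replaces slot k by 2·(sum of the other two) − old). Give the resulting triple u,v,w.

start (-3,-5,-5) = (f(1,0),f(0,1),f(1,1))
replace slot 3: 2·((-3)+(-5)) − (-5) = -11 → (-3,-5,-11)

-3,-5,-11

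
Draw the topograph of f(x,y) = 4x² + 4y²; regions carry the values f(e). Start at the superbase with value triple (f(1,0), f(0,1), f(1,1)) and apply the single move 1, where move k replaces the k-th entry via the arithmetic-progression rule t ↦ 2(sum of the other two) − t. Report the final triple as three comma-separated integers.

start (4,4,8) = (f(1,0),f(0,1),f(1,1))
replace slot 1: 2·(4+8) − 4 = 20 → (20,4,8)

20,4,8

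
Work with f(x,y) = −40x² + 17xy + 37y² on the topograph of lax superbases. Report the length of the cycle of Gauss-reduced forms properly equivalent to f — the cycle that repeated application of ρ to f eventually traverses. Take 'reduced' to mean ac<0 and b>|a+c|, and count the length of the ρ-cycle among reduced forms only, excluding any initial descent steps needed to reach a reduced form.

D = 6209, ⌊√D⌋ = 78
river: ρ → (37,57,-20)
river: ρ → (-20,63,28)
river: ρ → (28,49,-34)
river: ρ → (-34,19,43)
river: ρ → (43,67,-10)
river: ρ → (-10,73,22)
river: ρ → (22,59,-31)
river: ρ → (-31,65,16)
river: ρ → (16,63,-35)
river: ρ → (-35,77,2)
river: ρ → (2,75,-73)
river: ρ → (-73,71,4)
river: ρ → (4,73,-55)
river: ρ → (-55,37,22)
river: ρ → (22,51,-41)
river: ρ → (-41,31,32)
river: ρ → (32,33,-40)
river: ρ → (-40,47,25)
river: ρ → (25,53,-34)
river: ρ → (-34,15,44)
river: ρ → (44,73,-5)
river: ρ → (-5,77,14)
river: ρ → (14,63,-40)
river: ρ → (-40,17,37)
ρ-cycle length = 24 (tail of 0 descent steps not counted)

24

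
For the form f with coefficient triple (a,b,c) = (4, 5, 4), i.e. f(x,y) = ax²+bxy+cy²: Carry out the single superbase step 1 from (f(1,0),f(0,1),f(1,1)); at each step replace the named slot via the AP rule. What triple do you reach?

start (4,4,13) = (f(1,0),f(0,1),f(1,1))
replace slot 1: 2·(4+13) − 4 = 30 → (30,4,13)

30,4,13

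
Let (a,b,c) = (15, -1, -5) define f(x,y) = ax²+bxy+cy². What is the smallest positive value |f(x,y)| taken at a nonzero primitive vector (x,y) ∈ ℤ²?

descent: ρ → (-5,11,9)  [lands on river]
river: ρ → (9,7,-7)
river: ρ → (-7,7,9)
river: ρ → (9,11,-5)
river: ρ → (-5,9,11)
river: ρ → (11,13,-3)
river: ρ → (-3,17,1)
river: ρ → (1,17,-3)
river: ρ → (-3,13,11)
river: ρ → (11,9,-5)
closes: descent 1, river 10
min |a| on river = 1

1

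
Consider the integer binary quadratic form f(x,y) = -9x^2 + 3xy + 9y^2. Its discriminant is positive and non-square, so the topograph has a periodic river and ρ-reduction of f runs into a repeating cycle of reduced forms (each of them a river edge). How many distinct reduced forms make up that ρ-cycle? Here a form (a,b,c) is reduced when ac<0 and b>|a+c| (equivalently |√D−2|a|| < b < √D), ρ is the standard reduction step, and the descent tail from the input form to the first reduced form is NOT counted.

D = 333, ⌊√D⌋ = 18
river: ρ → (9,15,-3)
river: ρ → (-3,15,9)
river: ρ → (9,3,-9)
river: ρ → (-9,15,3)
river: ρ → (3,15,-9)
river: ρ → (-9,3,9)
ρ-cycle length = 6 (tail of 0 descent steps not counted)

6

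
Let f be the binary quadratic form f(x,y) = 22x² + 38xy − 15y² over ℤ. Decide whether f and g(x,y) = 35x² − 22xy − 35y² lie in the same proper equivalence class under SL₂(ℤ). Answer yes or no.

D₁ = 2764, D₂ = 5384
discriminants differ ⇒ not SL₂(ℤ)-equivalent

no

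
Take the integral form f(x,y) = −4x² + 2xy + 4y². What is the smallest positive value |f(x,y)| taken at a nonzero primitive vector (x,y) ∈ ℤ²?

river: ρ → (4,6,-2)
river: ρ → (-2,6,4)
river: ρ → (4,2,-4)
river: ρ → (-4,6,2)
river: ρ → (2,6,-4)
river: ρ → (-4,2,4)
closes: descent 0, river 6
min |a| on river = 2

2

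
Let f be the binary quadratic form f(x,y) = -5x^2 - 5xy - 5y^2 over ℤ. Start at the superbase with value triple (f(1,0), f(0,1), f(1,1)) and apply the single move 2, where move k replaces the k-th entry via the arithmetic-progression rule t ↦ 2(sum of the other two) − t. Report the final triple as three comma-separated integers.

start (-5,-5,-15) = (f(1,0),f(0,1),f(1,1))
replace slot 2: 2·((-5)+(-15)) − (-5) = -35 → (-5,-35,-15)

-5,-35,-15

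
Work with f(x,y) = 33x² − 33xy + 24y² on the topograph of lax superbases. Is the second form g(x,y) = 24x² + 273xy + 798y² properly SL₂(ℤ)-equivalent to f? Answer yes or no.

D₁ = -2079, D₂ = -2079
f: translate: b→33 (≡-33 mod 66), so (33,-33,24)→(33,33,24)
f: flip: (33,33,24)→(24,-33,33)
f: translate: b→15 (≡-33 mod 48), so (24,-33,33)→(24,15,24)
f: reduced (well bottom): (24,15,24) with a≤c, −a<b≤a
g: translate: b→-15 (≡273 mod 48), so (24,273,798)→(24,-15,24)
g: flip: (24,-15,24)→(24,15,24)
g: reduced (well bottom): (24,15,24) with a≤c, −a<b≤a
reduced forms (24, 15, 24) vs (24, 15, 24) ⇒ equivalent

yes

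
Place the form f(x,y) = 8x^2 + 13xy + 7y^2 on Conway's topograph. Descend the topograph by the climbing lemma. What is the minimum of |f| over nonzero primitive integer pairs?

translate: b→-3 (≡13 mod 16), so (8,13,7)→(8,-3,2)
flip: (8,-3,2)→(2,3,8)
translate: b→-1 (≡3 mod 4), so (2,3,8)→(2,-1,7)
reduced (well bottom): (2,-1,7) with a≤c, −a<b≤a
well minimum = a = 2

2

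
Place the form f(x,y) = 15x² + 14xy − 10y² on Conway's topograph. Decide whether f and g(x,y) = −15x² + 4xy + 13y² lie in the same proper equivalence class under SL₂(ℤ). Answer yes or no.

D₁ = 796, D₂ = 796
river cycle of f (length 20): (-10, 26, 3), (3, 28, -1), (-1, 28, 3), (3, 26, -10), (-10, 14, 15), (15, 16, -9), (-9, 20, 11), (11, 24, -5), (-5, 26, 6), (6, 22, -13), … (10 more)
river cycle of g (length 20): (13, 22, -6), (-6, 26, 5), (5, 24, -11), (-11, 20, 9), (9, 16, -15), (-15, 14, 10), (10, 26, -3), (-3, 28, 1), (1, 28, -3), (-3, 26, 10), … (10 more)
cycles differ ⇒ inequivalent

no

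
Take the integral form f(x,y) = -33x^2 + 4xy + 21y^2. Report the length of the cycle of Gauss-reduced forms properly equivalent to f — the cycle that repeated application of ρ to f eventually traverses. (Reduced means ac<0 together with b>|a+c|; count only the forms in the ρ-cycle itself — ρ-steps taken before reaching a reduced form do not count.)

D = 2788, ⌊√D⌋ = 52
descent: ρ → (21,38,-16)  [lands on river]
river: ρ → (-16,26,33)
river: ρ → (33,40,-9)
river: ρ → (-9,50,8)
river: ρ → (8,46,-21)
river: ρ → (-21,38,16)
river: ρ → (16,26,-33)
river: ρ → (-33,40,9)
river: ρ → (9,50,-8)
river: ρ → (-8,46,21)
ρ-cycle length = 10 (tail of 1 descent step not counted)

10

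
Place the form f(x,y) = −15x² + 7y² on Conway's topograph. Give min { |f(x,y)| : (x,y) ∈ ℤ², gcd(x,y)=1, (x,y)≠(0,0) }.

descent: ρ → (7,14,-8)  [lands on river]
river: ρ → (-8,18,3)
river: ρ → (3,18,-8)
river: ρ → (-8,14,7)
closes: descent 1, river 4
min |a| on river = 3

3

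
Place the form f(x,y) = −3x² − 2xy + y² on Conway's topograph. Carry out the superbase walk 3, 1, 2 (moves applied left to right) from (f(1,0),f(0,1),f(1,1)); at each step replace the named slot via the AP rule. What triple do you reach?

start (-3,1,-4) = (f(1,0),f(0,1),f(1,1))
replace slot 3: 2·((-3)+1) − (-4) = 0 → (-3,1,0)
replace slot 1: 2·(1+0) − (-3) = 5 → (5,1,0)
replace slot 2: 2·(5+0) − 1 = 9 → (5,9,0)

5,9,0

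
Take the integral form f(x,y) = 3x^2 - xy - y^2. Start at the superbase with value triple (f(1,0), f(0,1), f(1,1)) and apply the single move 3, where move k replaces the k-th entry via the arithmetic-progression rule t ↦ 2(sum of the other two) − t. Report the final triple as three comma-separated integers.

start (3,-1,1) = (f(1,0),f(0,1),f(1,1))
replace slot 3: 2·(3+(-1)) − 1 = 3 → (3,-1,3)

3,-1,3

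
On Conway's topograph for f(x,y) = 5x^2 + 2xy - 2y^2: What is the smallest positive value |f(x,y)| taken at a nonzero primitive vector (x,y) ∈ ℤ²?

descent: ρ → (-2,6,1)  [lands on river]
river: ρ → (1,6,-2)
closes: descent 1, river 2
min |a| on river = 1

1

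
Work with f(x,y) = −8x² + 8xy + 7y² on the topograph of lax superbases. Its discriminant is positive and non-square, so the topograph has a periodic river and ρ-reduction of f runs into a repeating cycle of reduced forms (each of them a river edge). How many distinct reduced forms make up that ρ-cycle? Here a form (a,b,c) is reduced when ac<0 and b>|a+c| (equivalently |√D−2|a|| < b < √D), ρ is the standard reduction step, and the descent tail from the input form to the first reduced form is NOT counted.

D = 288, ⌊√D⌋ = 16
river: ρ → (7,6,-9)
river: ρ → (-9,12,4)
river: ρ → (4,12,-9)
river: ρ → (-9,6,7)
river: ρ → (7,8,-8)
river: ρ → (-8,8,7)
ρ-cycle length = 6 (tail of 0 descent steps not counted)

6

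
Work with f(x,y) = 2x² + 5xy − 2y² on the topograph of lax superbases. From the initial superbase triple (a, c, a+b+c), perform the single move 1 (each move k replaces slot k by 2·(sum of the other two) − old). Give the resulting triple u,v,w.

start (2,-2,5) = (f(1,0),f(0,1),f(1,1))
replace slot 1: 2·((-2)+5) − 2 = 4 → (4,-2,5)

4,-2,5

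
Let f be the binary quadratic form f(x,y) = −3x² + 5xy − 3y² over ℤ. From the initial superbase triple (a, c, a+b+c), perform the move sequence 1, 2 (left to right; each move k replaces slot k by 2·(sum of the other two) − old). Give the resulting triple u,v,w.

start (-3,-3,-1) = (f(1,0),f(0,1),f(1,1))
replace slot 1: 2·((-3)+(-1)) − (-3) = -5 → (-5,-3,-1)
replace slot 2: 2·((-5)+(-1)) − (-3) = -9 → (-5,-9,-1)

-5,-9,-1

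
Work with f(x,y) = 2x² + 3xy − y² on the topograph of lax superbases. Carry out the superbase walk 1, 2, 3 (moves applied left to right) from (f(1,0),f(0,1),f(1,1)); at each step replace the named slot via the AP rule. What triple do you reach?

start (2,-1,4) = (f(1,0),f(0,1),f(1,1))
replace slot 1: 2·((-1)+4) − 2 = 4 → (4,-1,4)
replace slot 2: 2·(4+4) − (-1) = 17 → (4,17,4)
replace slot 3: 2·(4+17) − 4 = 38 → (4,17,38)

4,17,38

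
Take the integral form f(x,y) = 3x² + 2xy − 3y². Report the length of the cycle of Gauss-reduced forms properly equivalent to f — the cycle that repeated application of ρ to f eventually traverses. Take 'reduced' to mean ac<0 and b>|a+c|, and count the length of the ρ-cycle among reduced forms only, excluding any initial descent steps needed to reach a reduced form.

D = 40, ⌊√D⌋ = 6
river: ρ → (-3,4,2)
river: ρ → (2,4,-3)
river: ρ → (-3,2,3)
river: ρ → (3,4,-2)
river: ρ → (-2,4,3)
river: ρ → (3,2,-3)
ρ-cycle length = 6 (tail of 0 descent steps not counted)

6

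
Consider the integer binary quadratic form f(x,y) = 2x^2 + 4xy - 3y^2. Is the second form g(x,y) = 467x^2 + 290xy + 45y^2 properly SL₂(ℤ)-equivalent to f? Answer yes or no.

D₁ = 40, D₂ = 40
river cycle of f (length 6): (-3, 2, 3), (3, 4, -2), (-2, 4, 3), (3, 2, -3), (-3, 4, 2), (2, 4, -3)
river cycle of g (length 6): (2, 4, -3), (-3, 2, 3), (3, 4, -2), (-2, 4, 3), (3, 2, -3), (-3, 4, 2)
cycles coincide ⇒ equivalent

yes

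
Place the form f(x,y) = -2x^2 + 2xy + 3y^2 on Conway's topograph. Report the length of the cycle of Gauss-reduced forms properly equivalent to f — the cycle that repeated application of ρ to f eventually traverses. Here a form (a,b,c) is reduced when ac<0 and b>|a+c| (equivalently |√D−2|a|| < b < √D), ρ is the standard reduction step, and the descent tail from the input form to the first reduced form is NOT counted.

D = 28, ⌊√D⌋ = 5
river: ρ → (3,4,-1)
river: ρ → (-1,4,3)
river: ρ → (3,2,-2)
river: ρ → (-2,2,3)
ρ-cycle length = 4 (tail of 0 descent steps not counted)

4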